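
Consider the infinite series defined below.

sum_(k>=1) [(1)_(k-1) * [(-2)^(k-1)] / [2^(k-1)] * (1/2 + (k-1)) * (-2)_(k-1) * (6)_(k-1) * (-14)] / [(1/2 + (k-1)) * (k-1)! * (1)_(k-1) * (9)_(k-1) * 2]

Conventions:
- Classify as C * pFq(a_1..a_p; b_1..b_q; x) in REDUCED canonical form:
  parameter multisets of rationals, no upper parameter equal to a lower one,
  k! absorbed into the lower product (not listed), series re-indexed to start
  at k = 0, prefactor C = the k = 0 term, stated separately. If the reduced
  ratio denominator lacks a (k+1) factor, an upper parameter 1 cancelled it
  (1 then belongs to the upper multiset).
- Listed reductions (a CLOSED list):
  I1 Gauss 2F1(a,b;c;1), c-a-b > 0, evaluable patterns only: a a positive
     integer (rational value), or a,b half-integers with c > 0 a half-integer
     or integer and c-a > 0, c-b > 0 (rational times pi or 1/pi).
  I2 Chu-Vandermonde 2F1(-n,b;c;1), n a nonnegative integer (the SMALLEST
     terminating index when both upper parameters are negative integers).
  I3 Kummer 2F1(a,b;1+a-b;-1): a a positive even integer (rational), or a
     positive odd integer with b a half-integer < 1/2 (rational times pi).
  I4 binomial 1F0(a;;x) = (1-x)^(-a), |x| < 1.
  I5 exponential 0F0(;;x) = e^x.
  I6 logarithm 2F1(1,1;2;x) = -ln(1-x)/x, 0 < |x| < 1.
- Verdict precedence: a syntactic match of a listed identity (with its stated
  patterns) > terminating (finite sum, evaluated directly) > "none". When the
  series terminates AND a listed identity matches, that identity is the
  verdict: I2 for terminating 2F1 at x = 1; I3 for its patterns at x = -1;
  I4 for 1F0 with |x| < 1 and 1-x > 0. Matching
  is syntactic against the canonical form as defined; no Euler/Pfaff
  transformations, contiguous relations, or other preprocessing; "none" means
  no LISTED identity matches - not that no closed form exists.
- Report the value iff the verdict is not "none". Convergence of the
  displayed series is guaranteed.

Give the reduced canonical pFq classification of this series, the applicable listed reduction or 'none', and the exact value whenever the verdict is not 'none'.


Canonical form: C = -7 times 2F1 with upper {-2, 6}, lower {9}, x = -1. Verdict: Kummer's theorem (I3) matches (x = -1; c = 9 equals 1+a-b for upper {-2, 6}: listed pattern). Its exact value is -98/5.

Key step: t_0 being -7, the constant factors (C = -7, x = -1) combine into one prefactor.
Adjacent-term ratio: r(k) = (-1) * (k-2) (k+6) / [(k+9) (k+1)] - rational in k. x = (-1); t_0 = -7; negate the roots.


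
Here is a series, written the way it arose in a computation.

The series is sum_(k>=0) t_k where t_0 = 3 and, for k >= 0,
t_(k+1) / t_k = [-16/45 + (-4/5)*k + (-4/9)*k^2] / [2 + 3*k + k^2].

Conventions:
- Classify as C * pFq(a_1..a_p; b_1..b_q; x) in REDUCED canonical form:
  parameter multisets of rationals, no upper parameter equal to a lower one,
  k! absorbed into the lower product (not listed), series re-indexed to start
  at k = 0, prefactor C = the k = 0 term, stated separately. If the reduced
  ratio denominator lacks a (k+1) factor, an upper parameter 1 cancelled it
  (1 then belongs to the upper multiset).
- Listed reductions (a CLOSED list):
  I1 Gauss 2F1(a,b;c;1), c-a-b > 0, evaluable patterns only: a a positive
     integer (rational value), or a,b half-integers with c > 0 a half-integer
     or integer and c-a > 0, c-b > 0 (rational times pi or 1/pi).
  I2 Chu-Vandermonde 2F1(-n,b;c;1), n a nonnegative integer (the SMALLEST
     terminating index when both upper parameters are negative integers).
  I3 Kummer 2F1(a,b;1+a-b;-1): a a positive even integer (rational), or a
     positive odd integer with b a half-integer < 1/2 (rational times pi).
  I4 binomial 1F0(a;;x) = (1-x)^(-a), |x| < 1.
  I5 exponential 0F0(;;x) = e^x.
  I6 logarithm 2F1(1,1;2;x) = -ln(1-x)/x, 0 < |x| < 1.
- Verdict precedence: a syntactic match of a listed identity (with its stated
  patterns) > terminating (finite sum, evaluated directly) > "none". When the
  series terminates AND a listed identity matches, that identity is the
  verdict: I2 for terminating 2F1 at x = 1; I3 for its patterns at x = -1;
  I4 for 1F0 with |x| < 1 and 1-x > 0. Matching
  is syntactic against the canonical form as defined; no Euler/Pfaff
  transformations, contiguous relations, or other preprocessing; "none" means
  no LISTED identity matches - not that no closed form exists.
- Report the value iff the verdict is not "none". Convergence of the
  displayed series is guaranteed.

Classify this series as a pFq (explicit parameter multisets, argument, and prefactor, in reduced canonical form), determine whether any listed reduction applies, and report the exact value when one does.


The series (x = -4/9) is 2F1: upper {4/5, 1}, lower {2}, prefactor 3. Verdict: none - this 2F1 at x = -4/9 matches no listed pattern, and upper {4/5, 1} holds no stopper.

Key step: t_0 being 3, the expanded ratio factors over Q; C = 3, x = -4/9, roots give parameters.
Adjacent-term ratio: r(k) = (-4/9) * (k+4/5) (k+1) / [(k+2) (k+1)] - rational in k, leading ratio (-4/9); with t_0 = 3, classification follows.


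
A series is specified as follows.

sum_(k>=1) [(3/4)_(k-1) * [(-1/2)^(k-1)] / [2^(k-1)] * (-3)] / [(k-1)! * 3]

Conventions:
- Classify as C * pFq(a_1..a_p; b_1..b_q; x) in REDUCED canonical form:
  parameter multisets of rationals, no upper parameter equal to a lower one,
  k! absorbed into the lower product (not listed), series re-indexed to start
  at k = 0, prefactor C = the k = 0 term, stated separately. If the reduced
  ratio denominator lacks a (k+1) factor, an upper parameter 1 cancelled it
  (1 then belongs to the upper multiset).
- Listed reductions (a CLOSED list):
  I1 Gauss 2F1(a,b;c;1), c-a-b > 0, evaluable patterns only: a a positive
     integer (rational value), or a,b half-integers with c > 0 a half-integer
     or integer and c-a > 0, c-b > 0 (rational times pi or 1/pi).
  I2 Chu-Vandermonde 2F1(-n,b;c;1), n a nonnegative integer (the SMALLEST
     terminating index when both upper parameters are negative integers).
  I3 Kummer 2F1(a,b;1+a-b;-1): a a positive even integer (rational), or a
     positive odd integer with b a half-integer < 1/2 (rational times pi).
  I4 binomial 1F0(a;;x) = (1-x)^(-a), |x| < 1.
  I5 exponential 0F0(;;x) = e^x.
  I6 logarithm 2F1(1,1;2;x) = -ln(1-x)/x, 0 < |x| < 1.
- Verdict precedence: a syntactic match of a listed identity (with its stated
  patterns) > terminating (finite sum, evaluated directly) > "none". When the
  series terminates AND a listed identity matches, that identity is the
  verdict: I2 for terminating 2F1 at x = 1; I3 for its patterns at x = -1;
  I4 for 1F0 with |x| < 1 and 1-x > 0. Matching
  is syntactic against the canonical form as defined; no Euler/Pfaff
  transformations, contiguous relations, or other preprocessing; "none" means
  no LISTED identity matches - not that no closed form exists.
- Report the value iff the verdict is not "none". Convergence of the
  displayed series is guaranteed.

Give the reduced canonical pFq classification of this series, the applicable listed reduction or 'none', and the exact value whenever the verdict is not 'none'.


The tell: t_0 = -1 here, and the constant factors (C = -1) combine into one prefactor.
Step ratio: r(k) = (-1/4) * (k+3/4) / [(k+1)] - rational in k, leading ratio (-1/4); with t_0 = -1, classification follows.

At argument -1/4: a 1F0 with upper {3/4}, lower {-}, scaled by C = -1. Verdict at x = -1/4: the binomial series (I4) matches (the 1F0 binomial series: exponent -3/4, x = -1/4). Sum: (-1) * (5/4)^(-3/4).


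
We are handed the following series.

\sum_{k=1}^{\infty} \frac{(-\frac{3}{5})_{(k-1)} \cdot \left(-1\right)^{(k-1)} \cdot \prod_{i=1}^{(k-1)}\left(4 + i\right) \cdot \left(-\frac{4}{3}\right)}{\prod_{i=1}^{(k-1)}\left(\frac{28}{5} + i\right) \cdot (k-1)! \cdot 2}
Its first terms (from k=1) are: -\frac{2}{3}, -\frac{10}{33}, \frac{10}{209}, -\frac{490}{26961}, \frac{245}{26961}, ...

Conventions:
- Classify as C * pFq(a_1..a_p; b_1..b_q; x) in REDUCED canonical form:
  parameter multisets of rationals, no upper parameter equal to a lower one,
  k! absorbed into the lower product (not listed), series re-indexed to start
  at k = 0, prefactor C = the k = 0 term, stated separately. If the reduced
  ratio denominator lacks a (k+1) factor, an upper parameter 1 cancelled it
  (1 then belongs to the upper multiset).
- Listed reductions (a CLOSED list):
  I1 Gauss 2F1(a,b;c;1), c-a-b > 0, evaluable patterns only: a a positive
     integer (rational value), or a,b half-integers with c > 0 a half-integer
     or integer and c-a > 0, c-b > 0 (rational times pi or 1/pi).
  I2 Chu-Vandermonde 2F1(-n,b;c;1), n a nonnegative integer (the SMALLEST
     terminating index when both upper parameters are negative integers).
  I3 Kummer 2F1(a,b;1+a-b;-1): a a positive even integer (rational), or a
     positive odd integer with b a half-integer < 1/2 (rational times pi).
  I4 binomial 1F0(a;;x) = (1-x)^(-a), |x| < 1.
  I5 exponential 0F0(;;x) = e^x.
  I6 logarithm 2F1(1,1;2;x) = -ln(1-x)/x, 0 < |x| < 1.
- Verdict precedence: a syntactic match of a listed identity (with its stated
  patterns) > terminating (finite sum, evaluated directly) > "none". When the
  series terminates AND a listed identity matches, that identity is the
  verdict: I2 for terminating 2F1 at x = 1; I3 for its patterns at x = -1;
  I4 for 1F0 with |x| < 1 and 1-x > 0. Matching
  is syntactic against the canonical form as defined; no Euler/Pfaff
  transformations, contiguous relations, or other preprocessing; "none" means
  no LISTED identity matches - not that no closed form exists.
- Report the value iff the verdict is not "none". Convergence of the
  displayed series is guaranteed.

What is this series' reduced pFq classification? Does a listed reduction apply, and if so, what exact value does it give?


Structural cue: x = -1 and the running product (prefactor -2/3) telescopes to a rising factorial.
Term ratio: r(k) = -1 * (k-\frac{3}{5}) (k+5) / [(k+\frac{33}{5}) (k+1)] - rational in k. x = -1; t_0 = -\frac{2}{3}; negate the roots.

At argument -1: a 2F1 with upper {-\frac{3}{5}, 5}, lower {\frac{33}{5}}, scaled by C = -\frac{2}{3}. Verdict: no listed reduction: x = -1 and upper {-\frac{3}{5}, 5} fail every I1-I6 pattern.


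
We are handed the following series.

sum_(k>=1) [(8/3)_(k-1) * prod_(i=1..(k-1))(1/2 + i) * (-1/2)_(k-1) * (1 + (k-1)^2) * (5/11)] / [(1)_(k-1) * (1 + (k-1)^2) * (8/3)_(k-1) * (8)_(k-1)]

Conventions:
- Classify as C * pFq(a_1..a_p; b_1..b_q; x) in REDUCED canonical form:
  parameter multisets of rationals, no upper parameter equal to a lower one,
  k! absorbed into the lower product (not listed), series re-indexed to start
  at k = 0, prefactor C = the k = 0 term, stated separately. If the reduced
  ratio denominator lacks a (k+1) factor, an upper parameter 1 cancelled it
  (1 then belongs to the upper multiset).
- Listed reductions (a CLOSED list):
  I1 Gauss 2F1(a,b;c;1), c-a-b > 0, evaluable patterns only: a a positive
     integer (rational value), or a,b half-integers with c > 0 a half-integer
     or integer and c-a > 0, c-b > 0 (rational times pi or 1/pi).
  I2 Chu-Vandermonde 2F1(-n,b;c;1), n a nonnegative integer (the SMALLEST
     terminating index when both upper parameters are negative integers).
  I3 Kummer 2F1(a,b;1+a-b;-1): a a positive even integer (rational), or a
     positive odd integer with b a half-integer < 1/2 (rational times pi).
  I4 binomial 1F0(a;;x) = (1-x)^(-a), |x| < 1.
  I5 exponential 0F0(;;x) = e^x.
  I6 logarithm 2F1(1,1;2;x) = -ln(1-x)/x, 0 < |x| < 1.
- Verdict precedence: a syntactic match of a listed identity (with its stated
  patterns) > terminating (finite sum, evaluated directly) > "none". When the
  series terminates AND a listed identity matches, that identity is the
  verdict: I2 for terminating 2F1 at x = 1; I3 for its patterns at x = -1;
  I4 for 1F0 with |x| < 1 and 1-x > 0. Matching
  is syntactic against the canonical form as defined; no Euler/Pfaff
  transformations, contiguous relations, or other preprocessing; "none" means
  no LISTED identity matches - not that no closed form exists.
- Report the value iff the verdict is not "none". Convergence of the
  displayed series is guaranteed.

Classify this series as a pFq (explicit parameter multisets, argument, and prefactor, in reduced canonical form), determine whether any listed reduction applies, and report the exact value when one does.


Reduced: x = 1, 2F1, upper = {-1/2, 3/2}, lower = {8}, C = 5/11. Verdict at x = 1: Gauss (I1, half-integer pattern) matches (x = 1; upper {-1/2, 3/2} half-integers, c = 8 in the evaluable pattern). Sum: (4194304/3270267) / pi.

Structural cue: t_0 = 5/11 here, and the running product (C = 5/11) telescopes to a rising factorial.
Term ratio: r(k) = 1 * (k-1/2) (k+3/2) / [(k+8) (k+1)] - poly over poly, x = 1 from leading terms; C = 5/11 at k = 0.


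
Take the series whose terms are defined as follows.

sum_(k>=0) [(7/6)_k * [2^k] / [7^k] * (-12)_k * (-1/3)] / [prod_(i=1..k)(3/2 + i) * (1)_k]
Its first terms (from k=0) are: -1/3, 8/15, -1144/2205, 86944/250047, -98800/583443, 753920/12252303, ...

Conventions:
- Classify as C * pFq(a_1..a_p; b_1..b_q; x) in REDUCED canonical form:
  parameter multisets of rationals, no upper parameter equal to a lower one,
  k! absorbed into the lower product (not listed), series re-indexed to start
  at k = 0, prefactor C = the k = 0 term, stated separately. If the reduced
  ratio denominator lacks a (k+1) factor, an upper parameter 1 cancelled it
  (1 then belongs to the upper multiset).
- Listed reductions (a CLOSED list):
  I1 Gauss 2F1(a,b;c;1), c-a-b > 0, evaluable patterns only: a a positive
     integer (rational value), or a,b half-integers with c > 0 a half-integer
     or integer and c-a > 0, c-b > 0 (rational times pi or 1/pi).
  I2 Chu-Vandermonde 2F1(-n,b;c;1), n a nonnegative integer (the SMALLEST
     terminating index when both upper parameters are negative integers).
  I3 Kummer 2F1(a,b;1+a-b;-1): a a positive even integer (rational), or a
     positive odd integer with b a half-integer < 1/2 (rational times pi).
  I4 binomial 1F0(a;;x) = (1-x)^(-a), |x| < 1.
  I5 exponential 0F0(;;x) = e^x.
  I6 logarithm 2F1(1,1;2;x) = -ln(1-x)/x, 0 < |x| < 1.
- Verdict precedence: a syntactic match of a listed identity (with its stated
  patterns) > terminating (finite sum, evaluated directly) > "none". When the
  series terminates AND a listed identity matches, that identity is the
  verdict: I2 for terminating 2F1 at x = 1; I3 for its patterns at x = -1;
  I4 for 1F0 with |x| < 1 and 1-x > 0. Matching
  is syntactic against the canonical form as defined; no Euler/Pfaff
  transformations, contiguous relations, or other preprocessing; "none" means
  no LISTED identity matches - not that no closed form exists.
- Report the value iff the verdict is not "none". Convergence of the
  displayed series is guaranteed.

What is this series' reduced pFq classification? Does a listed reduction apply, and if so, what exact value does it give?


Reduced: x = 2/7, 2F1, upper = {-12, 7/6}, lower = {5/2}, C = -1/3. Verdict: terminating. With -12 upstairs the series is a 13-term polynomial sum; evaluated term by term. Its exact value is -1250544472778197910071/13478771044402307768565.

First insight: x = (2/7) and the lower running product (C = -1/3, x = 2/7) is a rising factorial.
Term ratio: r(k) = (2/7) * (k-12) (k+7/6) / [(k+5/2) (k+1)] - poly over poly, x = (2/7) from leading terms; C = -1/3 at k = 0.


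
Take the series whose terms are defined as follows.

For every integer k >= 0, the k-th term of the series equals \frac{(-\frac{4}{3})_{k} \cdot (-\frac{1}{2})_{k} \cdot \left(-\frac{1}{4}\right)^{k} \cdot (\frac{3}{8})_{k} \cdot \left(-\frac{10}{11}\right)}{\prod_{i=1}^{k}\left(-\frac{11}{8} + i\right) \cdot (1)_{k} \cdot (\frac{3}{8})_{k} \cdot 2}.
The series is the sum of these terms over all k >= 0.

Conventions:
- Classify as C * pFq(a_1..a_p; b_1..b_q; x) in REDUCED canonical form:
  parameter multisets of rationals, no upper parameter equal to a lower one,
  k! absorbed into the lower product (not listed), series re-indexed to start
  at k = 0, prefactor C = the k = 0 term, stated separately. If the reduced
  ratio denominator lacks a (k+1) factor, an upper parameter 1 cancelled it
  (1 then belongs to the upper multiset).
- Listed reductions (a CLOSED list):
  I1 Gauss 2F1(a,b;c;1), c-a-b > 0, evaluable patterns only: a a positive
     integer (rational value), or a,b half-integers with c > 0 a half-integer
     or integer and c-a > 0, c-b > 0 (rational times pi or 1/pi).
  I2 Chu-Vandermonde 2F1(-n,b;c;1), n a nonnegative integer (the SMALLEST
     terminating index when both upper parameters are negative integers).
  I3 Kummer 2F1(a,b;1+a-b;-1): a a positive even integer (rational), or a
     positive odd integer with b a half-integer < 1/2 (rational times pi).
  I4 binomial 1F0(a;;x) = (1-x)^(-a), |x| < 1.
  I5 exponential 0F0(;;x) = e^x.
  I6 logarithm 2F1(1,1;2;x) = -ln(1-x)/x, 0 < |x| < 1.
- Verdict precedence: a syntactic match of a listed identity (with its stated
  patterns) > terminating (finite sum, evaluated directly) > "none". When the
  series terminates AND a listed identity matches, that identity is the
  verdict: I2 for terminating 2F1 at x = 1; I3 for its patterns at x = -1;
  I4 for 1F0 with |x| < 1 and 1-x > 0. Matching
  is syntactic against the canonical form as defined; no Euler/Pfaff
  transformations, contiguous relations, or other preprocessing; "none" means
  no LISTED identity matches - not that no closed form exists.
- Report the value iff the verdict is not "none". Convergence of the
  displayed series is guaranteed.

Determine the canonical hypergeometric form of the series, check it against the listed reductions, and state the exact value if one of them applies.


Prefactor -\frac{5}{11}, argument -\frac{1}{4}: 2F1 with upper {-\frac{4}{3}, -\frac{1}{2}} over lower {-\frac{3}{8}}. Verdict: none. A 2F1 with upper {-\frac{4}{3}, -\frac{1}{2}} fits none of I1-I6 at x = -\frac{1}{4}; the sum runs forever.

The tell: with t_0 = -\frac{5}{11}, (1)_k (C = -5/11, x = -1/4) is k! itself.
Adjacent-term ratio: r(k) = -\frac{1}{4} * (k-\frac{4}{3}) (k-\frac{1}{2}) / [(k-\frac{3}{8}) (k+1)] - rational; roots negated = parameters, x = -\frac{1}{4}, C = -\frac{5}{11}.


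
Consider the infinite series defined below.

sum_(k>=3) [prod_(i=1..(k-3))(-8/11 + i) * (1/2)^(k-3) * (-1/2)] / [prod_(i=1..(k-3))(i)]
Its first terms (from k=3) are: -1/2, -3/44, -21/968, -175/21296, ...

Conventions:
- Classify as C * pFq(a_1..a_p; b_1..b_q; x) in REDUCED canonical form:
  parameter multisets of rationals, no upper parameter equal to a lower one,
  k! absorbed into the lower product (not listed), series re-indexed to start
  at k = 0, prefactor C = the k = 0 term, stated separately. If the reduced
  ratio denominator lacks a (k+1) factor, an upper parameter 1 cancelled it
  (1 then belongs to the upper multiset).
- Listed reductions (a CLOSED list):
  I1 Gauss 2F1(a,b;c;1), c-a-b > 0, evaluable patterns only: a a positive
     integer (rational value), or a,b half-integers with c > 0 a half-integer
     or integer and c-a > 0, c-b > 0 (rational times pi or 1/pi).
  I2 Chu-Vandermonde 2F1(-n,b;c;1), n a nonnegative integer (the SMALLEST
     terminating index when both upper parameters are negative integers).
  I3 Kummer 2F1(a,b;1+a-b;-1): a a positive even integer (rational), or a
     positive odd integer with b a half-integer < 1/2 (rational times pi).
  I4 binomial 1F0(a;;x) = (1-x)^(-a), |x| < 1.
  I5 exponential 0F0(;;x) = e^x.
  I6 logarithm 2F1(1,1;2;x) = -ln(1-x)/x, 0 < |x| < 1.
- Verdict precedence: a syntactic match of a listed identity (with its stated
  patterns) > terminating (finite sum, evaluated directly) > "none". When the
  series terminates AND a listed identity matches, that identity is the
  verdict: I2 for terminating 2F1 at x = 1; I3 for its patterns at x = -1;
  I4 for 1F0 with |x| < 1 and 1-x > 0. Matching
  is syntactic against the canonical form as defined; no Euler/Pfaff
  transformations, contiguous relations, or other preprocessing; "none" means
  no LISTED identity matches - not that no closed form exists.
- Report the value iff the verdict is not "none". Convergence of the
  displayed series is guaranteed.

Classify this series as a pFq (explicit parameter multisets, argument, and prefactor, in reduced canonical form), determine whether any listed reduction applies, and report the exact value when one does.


At argument 1/2: a 1F0 with upper {3/11}, lower {-}, scaled by C = -1/2. Verdict: binomial (I4) applies (the 1F0 binomial series: exponent -3/11, x = 1/2). Hence: (-1/2) * (1/2)^(-3/11).

Key step: from the first term -1/2: the running product (C = -1/2) telescopes to a rising factorial.
Step ratio: r(k) = (1/2) * (k+3/11) / [(k+1)] - rational; roots negated = parameters, x = (1/2), C = -1/2.


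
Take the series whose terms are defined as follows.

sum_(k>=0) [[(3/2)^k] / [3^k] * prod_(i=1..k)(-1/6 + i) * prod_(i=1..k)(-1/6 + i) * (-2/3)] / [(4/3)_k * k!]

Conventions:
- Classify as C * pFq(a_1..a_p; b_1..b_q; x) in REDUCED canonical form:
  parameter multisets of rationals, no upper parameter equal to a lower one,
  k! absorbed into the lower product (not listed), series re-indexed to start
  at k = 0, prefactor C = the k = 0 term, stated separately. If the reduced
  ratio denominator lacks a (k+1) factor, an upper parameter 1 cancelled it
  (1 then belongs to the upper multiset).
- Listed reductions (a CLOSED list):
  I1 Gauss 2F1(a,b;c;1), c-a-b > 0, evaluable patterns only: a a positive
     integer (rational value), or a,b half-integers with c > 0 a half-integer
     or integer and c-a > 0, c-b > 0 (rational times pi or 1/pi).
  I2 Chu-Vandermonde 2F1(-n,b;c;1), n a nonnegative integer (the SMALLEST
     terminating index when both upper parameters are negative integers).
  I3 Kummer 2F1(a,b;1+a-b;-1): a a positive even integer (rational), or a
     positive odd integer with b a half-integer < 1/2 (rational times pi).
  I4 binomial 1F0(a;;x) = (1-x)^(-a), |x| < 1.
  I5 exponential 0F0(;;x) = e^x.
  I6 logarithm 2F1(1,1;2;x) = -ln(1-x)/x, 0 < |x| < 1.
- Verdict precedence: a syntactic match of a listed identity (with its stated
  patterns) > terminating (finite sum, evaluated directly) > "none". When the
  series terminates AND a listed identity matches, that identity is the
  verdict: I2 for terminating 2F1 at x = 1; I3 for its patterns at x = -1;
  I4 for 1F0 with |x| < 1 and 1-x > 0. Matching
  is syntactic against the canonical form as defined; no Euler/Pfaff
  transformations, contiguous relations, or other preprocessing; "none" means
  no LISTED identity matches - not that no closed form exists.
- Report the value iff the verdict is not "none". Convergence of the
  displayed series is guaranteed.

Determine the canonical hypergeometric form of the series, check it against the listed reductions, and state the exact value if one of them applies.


At argument 1/2: a 2F1 with upper {5/6, 5/6}, lower {4/3}, scaled by C = -2/3. Verdict: none. Every listed pattern misses the 2F1 form at 1/2, upper {5/6, 5/6}.

The tell: with t_0 = -2/3, the running product (C = -2/3, x = 1/2) telescopes to a rising factorial.
Consecutive-term ratio: r(k) = (1/2) * (k+5/6) (k+5/6) / [(k+4/3) (k+1)] - rational in k, leading ratio (1/2); with t_0 = -2/3, classification follows.


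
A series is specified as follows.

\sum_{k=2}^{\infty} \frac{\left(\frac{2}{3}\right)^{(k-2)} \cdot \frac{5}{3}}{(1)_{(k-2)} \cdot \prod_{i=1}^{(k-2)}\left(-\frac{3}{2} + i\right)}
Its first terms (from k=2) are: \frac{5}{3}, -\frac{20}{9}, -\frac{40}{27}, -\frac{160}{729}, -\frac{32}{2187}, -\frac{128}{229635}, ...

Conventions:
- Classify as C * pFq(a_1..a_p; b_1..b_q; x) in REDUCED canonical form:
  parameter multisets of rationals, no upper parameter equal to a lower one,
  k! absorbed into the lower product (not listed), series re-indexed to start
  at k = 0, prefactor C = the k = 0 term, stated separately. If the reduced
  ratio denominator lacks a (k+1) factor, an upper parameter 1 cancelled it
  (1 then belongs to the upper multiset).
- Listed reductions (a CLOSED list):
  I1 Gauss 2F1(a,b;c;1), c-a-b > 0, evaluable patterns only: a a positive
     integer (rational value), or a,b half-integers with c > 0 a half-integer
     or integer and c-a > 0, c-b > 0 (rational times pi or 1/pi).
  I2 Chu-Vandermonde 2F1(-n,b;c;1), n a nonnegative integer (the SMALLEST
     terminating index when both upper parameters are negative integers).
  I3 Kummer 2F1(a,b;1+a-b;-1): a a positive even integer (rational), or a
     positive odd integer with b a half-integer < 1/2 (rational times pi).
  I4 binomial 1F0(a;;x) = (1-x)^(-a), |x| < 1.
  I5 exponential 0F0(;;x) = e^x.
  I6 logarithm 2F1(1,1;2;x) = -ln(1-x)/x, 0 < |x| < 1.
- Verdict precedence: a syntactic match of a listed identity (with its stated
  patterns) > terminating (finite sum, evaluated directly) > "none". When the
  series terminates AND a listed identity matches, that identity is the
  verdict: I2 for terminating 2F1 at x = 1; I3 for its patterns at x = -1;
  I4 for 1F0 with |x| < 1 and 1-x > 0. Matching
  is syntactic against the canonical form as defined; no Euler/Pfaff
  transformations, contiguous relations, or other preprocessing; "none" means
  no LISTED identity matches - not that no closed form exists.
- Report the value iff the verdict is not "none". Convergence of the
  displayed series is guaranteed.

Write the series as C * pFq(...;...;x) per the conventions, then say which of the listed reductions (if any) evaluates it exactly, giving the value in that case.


Classification (C = \frac{5}{3}): 0F1 with upper {-}, lower {-\frac{1}{2}}, argument x = \frac{2}{3}. Verdict: none. No listed pattern accepts 0F1(-; -\frac{1}{2}; \frac{2}{3}).

The tell: with t_0 = \frac{5}{3}, (1)_k (C = 5/3) is k! itself.
Step ratio: r(k) = \frac{2}{3} * 1 / [(k-\frac{1}{2}) (k+1)] - rational in k. x = \frac{2}{3}; t_0 = \frac{5}{3}; negate the roots.


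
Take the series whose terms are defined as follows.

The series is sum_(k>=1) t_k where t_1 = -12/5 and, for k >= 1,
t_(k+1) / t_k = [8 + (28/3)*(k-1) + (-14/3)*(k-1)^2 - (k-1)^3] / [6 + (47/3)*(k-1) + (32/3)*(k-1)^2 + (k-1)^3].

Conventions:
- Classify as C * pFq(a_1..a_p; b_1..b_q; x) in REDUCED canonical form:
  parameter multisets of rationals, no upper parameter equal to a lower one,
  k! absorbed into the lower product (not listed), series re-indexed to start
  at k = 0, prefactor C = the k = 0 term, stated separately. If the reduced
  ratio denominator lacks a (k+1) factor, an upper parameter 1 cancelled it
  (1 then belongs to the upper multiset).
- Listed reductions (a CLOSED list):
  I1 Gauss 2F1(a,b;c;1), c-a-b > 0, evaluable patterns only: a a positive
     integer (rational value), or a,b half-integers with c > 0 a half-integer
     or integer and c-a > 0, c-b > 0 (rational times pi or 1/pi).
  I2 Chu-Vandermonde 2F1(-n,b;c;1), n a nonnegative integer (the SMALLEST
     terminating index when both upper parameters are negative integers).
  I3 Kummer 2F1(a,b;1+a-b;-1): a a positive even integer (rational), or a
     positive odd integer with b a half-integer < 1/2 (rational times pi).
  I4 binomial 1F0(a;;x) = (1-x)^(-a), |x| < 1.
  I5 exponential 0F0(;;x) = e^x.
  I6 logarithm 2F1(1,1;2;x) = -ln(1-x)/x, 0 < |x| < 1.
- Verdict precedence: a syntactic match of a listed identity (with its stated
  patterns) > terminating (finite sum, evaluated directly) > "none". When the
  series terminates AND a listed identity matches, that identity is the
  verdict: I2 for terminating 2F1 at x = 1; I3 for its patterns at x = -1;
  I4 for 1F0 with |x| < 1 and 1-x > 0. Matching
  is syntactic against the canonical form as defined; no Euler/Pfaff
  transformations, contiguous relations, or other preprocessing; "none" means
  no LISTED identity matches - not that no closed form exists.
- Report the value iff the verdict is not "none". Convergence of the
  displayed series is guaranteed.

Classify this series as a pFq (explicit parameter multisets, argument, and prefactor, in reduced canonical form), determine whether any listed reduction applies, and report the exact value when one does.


The series (x = -1) is 2F1: upper {-2, 6}, lower {9}, prefactor -12/5. Verdict: Kummer (I3) matches (x = -1; c = 9 equals 1+a-b for upper {-2, 6}: listed pattern). Sum: -168/25.

Key step: with t_0 = -12/5, the ratio is unreduced: k + 2/3 divides both sides (C = -12/5).
Consecutive-term ratio: r(k) = (-1) * (k-2) (k+6) / [(k+9) (k+1)] - poly over poly, x = (-1) from leading terms; C = -12/5 at k = 0.


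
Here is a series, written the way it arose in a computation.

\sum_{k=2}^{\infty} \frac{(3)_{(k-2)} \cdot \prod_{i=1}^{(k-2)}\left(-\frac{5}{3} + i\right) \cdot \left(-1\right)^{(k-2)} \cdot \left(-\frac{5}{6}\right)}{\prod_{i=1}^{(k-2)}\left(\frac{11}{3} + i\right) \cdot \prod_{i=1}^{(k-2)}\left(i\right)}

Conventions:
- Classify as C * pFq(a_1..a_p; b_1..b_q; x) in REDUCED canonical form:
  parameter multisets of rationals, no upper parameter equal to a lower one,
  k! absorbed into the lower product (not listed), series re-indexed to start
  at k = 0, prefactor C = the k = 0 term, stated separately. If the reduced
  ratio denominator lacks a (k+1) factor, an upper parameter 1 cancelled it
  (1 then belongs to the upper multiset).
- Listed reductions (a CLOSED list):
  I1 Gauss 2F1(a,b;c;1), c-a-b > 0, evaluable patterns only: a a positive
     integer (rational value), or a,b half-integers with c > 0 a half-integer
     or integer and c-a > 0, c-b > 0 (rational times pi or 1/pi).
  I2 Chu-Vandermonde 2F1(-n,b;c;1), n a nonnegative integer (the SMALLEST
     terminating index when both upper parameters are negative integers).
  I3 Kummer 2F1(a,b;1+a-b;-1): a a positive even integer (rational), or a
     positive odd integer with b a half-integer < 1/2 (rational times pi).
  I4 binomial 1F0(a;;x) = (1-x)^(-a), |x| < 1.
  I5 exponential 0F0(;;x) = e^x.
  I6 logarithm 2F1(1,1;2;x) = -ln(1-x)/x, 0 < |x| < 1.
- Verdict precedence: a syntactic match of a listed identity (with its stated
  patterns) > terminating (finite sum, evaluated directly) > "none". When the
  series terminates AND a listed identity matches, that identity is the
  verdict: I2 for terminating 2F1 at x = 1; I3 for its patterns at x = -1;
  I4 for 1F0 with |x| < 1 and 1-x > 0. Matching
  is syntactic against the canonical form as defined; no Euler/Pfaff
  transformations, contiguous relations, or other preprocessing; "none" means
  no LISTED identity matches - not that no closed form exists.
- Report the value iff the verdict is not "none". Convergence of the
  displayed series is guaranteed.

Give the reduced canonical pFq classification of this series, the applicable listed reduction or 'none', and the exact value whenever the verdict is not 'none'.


Classification (C = -\frac{5}{6}): 2F1 with upper {-\frac{2}{3}, 3}, lower {\frac{14}{3}}, argument x = -1. Verdict: no listed reduction: x = -1 and upper {-\frac{2}{3}, 3} fail every I1-I6 pattern.

The tell: x = -1 and the product of the first k integers (C = -5/6, x = -1) is k!.
Adjacent-term ratio: r(k) = -1 * (k-\frac{2}{3}) (k+3) / [(k+\frac{14}{3}) (k+1)] - rational; roots negated = parameters, x = -1, C = -\frac{5}{6}.


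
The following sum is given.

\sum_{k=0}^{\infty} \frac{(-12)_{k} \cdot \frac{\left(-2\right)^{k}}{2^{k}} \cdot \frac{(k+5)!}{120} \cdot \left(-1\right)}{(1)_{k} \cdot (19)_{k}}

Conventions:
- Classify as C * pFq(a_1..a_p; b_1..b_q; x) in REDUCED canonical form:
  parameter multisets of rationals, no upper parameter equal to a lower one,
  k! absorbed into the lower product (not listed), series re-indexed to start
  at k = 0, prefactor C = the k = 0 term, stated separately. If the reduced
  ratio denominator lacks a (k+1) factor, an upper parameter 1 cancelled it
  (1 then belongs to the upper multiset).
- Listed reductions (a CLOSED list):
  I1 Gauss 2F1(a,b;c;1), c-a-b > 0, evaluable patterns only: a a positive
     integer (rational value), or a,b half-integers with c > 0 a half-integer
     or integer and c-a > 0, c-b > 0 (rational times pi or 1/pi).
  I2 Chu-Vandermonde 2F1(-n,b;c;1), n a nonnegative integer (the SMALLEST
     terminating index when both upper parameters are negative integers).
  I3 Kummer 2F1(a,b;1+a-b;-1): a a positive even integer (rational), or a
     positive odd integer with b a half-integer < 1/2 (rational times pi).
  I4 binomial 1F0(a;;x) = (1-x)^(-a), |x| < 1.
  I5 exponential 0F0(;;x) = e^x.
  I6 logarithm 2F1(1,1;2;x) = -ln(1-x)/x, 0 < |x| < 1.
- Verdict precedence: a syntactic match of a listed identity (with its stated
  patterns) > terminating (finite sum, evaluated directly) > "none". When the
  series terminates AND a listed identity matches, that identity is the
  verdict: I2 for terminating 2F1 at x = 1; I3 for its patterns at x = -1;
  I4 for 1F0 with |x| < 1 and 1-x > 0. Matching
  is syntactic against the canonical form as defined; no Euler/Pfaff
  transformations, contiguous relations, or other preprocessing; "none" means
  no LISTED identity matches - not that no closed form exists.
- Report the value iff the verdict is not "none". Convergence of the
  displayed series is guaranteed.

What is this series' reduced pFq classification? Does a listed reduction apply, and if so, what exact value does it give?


Key observation: t_0 = -1 here, and (1)_k (C = -1) is k! itself.
Term ratio: r(k) = -1 * (k-12) (k+6) / [(k+19) (k+1)] ; factor over Q: parameters, x = -1, and C = -1.

Canonical form: C = -1 times 2F1 with upper {-12, 6}, lower {19}, x = -1. Verdict: the Kummer evaluation I3 matches (x = -1; c = 19 equals 1+a-b for upper {-12, 6}: listed pattern). Its exact value is -\frac{204}{5}.


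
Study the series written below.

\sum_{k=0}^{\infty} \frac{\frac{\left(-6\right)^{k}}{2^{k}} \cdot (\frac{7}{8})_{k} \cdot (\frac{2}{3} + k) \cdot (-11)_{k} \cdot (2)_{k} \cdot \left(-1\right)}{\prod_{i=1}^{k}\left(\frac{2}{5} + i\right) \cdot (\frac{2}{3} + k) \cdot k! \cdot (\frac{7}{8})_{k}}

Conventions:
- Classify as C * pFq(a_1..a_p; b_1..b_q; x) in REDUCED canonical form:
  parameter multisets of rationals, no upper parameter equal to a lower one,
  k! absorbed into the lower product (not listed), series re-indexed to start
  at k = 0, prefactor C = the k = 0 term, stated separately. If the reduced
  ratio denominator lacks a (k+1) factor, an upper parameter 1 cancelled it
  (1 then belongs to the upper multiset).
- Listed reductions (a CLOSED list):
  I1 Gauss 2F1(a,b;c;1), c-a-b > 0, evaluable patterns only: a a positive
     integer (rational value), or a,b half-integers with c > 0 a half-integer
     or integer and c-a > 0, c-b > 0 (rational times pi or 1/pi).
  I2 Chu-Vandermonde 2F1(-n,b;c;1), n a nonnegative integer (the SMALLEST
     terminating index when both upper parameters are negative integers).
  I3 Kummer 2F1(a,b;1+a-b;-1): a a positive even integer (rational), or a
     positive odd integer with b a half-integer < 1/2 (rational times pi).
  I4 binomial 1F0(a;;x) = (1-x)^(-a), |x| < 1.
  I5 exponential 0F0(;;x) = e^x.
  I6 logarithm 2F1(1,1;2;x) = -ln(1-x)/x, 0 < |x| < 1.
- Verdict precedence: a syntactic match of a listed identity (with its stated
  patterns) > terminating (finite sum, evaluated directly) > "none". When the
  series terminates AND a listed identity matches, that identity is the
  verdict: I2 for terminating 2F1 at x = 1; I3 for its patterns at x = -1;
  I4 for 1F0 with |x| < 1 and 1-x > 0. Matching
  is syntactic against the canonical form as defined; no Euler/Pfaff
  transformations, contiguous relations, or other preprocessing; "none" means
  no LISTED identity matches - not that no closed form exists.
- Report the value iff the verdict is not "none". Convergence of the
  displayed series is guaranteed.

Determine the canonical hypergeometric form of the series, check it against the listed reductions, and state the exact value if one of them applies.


The series (x = -3) is 2F1: upper {-11, 2}, lower {\frac{7}{5}}, prefactor -1. Verdict: terminating. (-11)_k vanishes past k = 11, leaving a 12-term sum, computed directly. Its exact value is -\frac{208576804179677}{14604122}.

First insight: from the first term -1: the parameter 7/8 appears in both the upper and lower lists and cancels (alongside the other common factor).
Ratio: r(k) = -3 * (k-11) (k+2) / [(k+\frac{7}{5}) (k+1)] ; factor over Q: parameters, x = -3, and C = -1.


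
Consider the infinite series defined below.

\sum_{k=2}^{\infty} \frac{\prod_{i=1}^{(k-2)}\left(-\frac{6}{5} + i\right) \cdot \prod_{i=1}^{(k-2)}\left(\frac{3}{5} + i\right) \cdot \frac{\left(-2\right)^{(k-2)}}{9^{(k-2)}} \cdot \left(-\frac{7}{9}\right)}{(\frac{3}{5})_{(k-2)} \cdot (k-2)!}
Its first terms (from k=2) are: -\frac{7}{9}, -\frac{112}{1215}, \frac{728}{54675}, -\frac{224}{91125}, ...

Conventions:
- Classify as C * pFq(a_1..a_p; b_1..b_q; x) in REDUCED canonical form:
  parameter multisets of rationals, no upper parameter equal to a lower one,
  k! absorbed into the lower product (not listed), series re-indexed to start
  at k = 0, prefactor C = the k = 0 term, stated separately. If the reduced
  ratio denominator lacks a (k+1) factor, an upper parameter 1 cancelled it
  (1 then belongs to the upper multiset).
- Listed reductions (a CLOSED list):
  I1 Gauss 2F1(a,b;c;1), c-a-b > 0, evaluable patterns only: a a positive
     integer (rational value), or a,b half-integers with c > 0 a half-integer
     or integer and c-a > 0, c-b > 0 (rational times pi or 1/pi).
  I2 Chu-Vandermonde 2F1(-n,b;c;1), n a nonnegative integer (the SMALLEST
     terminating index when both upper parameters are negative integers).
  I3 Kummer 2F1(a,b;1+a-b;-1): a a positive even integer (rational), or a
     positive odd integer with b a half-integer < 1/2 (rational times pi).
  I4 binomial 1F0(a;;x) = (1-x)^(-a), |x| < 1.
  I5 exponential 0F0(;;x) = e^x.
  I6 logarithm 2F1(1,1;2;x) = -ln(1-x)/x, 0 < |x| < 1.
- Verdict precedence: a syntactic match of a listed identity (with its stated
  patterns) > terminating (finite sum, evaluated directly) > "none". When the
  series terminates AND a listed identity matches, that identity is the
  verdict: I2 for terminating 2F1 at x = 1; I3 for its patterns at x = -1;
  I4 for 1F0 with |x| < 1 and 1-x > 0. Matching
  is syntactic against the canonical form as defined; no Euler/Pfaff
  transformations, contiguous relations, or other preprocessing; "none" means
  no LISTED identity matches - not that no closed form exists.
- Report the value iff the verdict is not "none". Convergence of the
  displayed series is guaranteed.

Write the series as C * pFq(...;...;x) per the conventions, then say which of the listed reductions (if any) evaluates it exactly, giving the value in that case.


Classification (C = -\frac{7}{9}): 2F1 with upper {-\frac{1}{5}, \frac{8}{5}}, lower {\frac{3}{5}}, argument x = -\frac{2}{9}. Verdict: none - at argument -\frac{2}{9} the multisets {-\frac{1}{5}, \frac{8}{5}} ; {\frac{3}{5}} match no listed identity.

Structural cue: from the first term -\frac{7}{9}: the running product (prefactor -7/9) telescopes to a rising factorial.
Consecutive-term ratio: r(k) = -\frac{2}{9} * (k-\frac{1}{5}) (k+\frac{8}{5}) / [(k+\frac{3}{5}) (k+1)] - rational in k. x = -\frac{2}{9}; t_0 = -\frac{7}{9}; negate the roots.


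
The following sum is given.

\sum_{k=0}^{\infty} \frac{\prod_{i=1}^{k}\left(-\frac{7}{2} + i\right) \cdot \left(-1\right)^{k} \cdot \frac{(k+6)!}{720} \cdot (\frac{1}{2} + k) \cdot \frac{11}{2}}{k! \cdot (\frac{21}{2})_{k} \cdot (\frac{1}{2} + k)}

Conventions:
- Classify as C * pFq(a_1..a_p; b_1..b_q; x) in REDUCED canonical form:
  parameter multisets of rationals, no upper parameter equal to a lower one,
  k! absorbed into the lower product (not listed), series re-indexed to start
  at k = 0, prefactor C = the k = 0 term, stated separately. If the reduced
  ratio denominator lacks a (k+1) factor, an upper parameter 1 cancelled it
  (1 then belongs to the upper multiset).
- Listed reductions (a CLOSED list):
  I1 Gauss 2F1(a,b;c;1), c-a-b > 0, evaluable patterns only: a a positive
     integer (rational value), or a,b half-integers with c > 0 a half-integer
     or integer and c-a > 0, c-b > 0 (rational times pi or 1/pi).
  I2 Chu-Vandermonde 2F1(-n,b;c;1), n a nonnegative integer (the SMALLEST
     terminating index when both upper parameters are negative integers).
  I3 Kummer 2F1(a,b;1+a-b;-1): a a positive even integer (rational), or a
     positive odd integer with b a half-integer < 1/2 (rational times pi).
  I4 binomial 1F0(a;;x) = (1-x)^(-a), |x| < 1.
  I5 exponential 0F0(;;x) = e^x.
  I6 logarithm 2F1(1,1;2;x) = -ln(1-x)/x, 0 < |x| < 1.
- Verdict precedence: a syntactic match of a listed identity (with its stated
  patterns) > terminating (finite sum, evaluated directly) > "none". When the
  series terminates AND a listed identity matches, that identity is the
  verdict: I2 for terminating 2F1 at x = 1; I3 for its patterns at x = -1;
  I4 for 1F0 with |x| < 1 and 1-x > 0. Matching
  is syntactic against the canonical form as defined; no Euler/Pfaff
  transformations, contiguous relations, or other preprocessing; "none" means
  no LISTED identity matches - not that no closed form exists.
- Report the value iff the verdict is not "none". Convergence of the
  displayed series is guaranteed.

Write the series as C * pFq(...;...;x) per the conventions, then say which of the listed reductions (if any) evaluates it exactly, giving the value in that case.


x = -1 here; the reduced form reads 2F1, upper {-\frac{5}{2}, 7}, lower {\frac{21}{2}}, C = \frac{11}{2}. Verdict: this is Kummer's theorem (I3) (x = -1; c = \frac{21}{2} equals 1+a-b for upper {-\frac{5}{2}, 7}: listed pattern). Value: \frac{53348295}{8388608} \cdot \pi.

Key observation: x = -1 and the factorial ratio (C = 11/2) (k+a-1)!/(a-1)! is a rising factorial (a)_k.
Consecutive-term ratio: r(k) = -1 * (k-\frac{5}{2}) (k+7) / [(k+\frac{21}{2}) (k+1)] ; factor over Q: parameters, x = -1, and C = \frac{11}{2}.
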